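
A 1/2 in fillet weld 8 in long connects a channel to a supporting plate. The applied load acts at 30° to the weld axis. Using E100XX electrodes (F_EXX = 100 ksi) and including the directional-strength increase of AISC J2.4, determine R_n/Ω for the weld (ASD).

R_n/Ω ≈ 99.8 kip

t_e = 0.707 × 0.5 = 0.3535 in; A_we = 0.3535 × 8 = 2.828 in².
Directional factor: 1.0 + 0.5 sin^1.5(30°) = 1.177.
F_nw = 0.6 × 100 × 1.177 = 70.61 ksi.
R_n/Ω = (70.61 × 2.828) / 2.0 = 99.84 kip.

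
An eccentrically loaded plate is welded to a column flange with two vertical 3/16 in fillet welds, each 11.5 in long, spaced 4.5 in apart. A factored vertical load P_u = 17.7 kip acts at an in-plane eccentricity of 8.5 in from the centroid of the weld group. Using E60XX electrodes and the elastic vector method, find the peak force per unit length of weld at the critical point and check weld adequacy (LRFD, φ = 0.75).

f_max ≈ 2.88 kip/in; adequate

E60XX → F_EXX = 60 ksi.
Total weld length L_w = 23 in. Treat welds as unit-width lines.
Polar moment about centroid: J = 2[d³/12 + d(b/2)²] = 2[11.5³/12 + 11.5×2.25²] = 369.9 in³.
Direct shear f_v = P/L_w = 17.7 / 23 = 0.7696 kip/in (vertical).
Torsion M = P·e = 17.7 × 8.5 = 150.45 kip·in.
Critical point at (x, y) = (2.25, 5.75) from centroid. f_tx = M·y/J = 2.339 kip/in; f_ty = M·x/J = 0.9151 kip/in.
Resultant f_max = √[f_tx² + (f_v + f_ty)²] = √[2.339² + (0.7696 + 0.9151)²] = 2.882 kip/in.
Capacity per unit length: φr_n = 0.75 × 0.6 × 60 × (0.707 × 0.1875) = 3.579 kip/in.
2.882 ≤ 3.579 → adequate.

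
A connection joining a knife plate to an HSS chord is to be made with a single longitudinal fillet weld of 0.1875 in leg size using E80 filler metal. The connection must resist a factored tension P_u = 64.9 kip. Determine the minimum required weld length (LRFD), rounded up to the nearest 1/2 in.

E80XX → F_EXX = 80 ksi.
Throat t_e = 0.707 × 0.1875 = 0.1326 in.
φr_n = 0.75 × 0.6 × 80 × 0.1326 = 4.772 kip/in.
L_req = P_u / φr_n = 64.9 / 4.772 = 13.6 in total.
Round up → use L = 14 in.

L = 14 in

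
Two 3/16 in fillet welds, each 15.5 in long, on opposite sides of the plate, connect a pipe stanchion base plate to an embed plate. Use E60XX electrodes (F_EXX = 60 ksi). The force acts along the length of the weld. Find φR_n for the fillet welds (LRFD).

φR_n ≈ 111 kip

Effective throat t_e = 0.707 × 0.1875 = 0.1326 in.
Total length L = 31 in; A_we = 0.1326 × 31 = 4.109 in².
F_nw = 0.6 F_EXX = 0.6 × 60 = 36 ksi.
φR_n = 0.75 × 36 × 4.109 = 111 kip.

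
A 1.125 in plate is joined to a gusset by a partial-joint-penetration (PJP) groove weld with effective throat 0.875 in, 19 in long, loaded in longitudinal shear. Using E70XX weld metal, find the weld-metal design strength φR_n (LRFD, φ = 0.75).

φR_n ≈ 524 kip

E70XX → F_EXX = 70 ksi.
Effective throat (given) t_e = 0.875 in.
A_we = 0.875 × 19 = 16.62 in².
F_nw = 0.6 F_EXX = 42 ksi.
φR_n = 0.75 × 42 × 16.62 = 523.7 kip.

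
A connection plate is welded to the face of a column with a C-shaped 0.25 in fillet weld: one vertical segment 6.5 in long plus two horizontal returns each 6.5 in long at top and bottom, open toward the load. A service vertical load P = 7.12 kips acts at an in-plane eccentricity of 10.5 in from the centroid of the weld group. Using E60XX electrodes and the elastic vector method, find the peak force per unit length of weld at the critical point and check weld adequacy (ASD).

f_max ≈ 1.91 kip/in; adequate

E60XX → F_EXX = 60 ksi.
Total weld length L_w = 19.5 in. Treat welds as unit-width lines.
Centroid: x̄ = 2×6.5×3.25 / 19.5 = 2.167 in from the vertical weld.
Polar moment about centroid: J = I_x + I_y = [6.5³/12 + 2×6.5×3.25²] + [6.5×2.167² + 2(6.5³/12 + 6.5×1.083²)] = 251.7 in³.
Direct shear f_v = P/L_w = 7.12 / 19.5 = 0.3651 kip/in (vertical).
Torsion M = P·e = 7.12 × 10.5 = 74.76 kip·in.
Critical point at (x, y) = (4.333, 3.25) from centroid. f_tx = M·y/J = 0.9652 kip/in; f_ty = M·x/J = 1.287 kip/in.
Resultant f_max = √[f_tx² + (f_v + f_ty)²] = √[0.9652² + (0.3651 + 1.287)²] = 1.913 kip/in.
Capacity per unit length: r_n/Ω = (1/2.0) × 0.6 × 60 × (0.707 × 0.25) = 3.181 kip/in.
1.913 ≤ 3.181 → adequate.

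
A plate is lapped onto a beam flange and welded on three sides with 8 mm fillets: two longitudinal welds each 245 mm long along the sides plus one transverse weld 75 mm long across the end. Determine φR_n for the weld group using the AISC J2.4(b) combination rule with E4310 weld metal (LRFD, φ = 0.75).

φR_n ≈ 618 kN

E43XX → F_EXX = 430 MPa.
t_e = 0.707 × 8 = 5.656 mm.
R_nwl = 0.6 × 430 × 5.656 × 490 × 10⁻³ = 715 kN (longitudinal, 2 welds).
R_nwt = 0.6 × 430 × 5.656 × 75 × 10⁻³ = 109.4 kN (transverse, base value).
(i) R_nwl + R_nwt = 824.5 kN; (ii) 0.85 R_nwl + 1.5 R_nwt = 771.9 kN.
R_n = max = 824.5 kN [governs: (i)]; φR_n = 618.4 kN.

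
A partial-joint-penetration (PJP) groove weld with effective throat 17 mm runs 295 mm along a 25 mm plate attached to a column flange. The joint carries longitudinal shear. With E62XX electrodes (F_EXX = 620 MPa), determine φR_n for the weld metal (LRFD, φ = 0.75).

Effective throat (given) t_e = 17 mm.
A_we = 17 × 295 = 5015 mm².
F_nw = 0.6 F_EXX = 372 MPa.
φR_n = 0.75 × 372 × 5015 × 10⁻³ = 1399 kN.

φR_n ≈ 1400 kN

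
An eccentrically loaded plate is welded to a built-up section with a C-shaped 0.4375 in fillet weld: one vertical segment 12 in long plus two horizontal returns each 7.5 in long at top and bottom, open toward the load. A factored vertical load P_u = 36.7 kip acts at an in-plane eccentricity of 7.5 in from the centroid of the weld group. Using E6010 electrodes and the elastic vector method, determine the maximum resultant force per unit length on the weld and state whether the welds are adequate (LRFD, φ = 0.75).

f_max ≈ 3.68 kip/in; adequate

E60XX → F_EXX = 60 ksi.
Total weld length L_w = 27 in. Treat welds as unit-width lines.
Centroid: x̄ = 2×7.5×3.75 / 27 = 2.083 in from the vertical weld.
Polar moment about centroid: J = I_x + I_y = [12³/12 + 2×7.5×6²] + [12×2.083² + 2(7.5³/12 + 7.5×1.667²)] = 848.1 in³.
Direct shear f_v = P/L_w = 36.7 / 27 = 1.359 kip/in (vertical).
Torsion M = P·e = 36.7 × 7.5 = 275.25 kip·in.
Critical point at (x, y) = (5.417, 6) from centroid. f_tx = M·y/J = 1.947 kip/in; f_ty = M·x/J = 1.758 kip/in.
Resultant f_max = √[f_tx² + (f_v + f_ty)²] = √[1.947² + (1.359 + 1.758)²] = 3.676 kip/in.
Capacity per unit length: φr_n = 0.75 × 0.6 × 60 × (0.707 × 0.4375) = 8.351 kip/in.
3.676 ≤ 8.351 → adequate.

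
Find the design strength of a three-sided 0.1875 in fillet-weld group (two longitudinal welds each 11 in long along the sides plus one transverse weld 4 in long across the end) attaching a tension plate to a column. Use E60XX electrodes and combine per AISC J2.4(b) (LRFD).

E60XX → F_EXX = 60 ksi.
t_e = 0.707 × 0.1875 = 0.1326 in.
R_nwl = 0.6 × 60 × 0.1326 × 22 = 105 kips (longitudinal, 2 welds).
R_nwt = 0.6 × 60 × 0.1326 × 4 = 19.09 kips (transverse, base value).
(i) R_nwl + R_nwt = 124.1 kips; (ii) 0.85 R_nwl + 1.5 R_nwt = 117.9 kips.
R_n = max = 124.1 kips [governs: (i)]; φR_n = 93.06 kips.

φR_n ≈ 93.1 kips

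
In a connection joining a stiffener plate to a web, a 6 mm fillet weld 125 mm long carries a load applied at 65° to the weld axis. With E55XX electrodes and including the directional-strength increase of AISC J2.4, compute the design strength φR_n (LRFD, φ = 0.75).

φR_n ≈ 188 kN

E55XX → F_EXX = 550 MPa.
t_e = 0.707 × 6 = 4.242 mm; A_we = 4.242 × 125 = 530.2 mm².
Directional factor: 1.0 + 0.5 sin^1.5(65°) = 1.431.
F_nw = 0.6 × 550 × 1.431 = 472.4 MPa.
φR_n = 0.75 × 472.4 × 530.2 × 10⁻³ = 187.9 kN.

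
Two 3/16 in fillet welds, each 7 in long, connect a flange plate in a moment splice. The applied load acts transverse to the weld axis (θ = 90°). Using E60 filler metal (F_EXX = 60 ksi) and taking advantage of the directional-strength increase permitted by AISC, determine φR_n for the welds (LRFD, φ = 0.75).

t_e = 0.707 × 0.1875 = 0.1326 in; A_we = 0.1326 × 14 = 1.856 in².
Directional factor: 1.0 + 0.5 sin^1.5(90°) = 1.5.
F_nw = 0.6 × 60 × 1.5 = 54 ksi.
φR_n = 0.75 × 54 × 1.856 = 75.16 kip.

φR_n ≈ 75.2 kip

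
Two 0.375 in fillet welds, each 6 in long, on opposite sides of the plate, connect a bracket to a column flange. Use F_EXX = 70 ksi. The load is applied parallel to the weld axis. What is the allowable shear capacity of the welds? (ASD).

Effective throat t_e = 0.707 × 0.375 = 0.2651 in.
Total length L = 12 in; A_we = 0.2651 × 12 = 3.181 in².
F_nw = 0.6 F_EXX = 0.6 × 70 = 42 ksi.
R_n = 42 × 3.181 = 133.6 kips; R_n/Ω = 133.6/2.0 = 66.81 kips.

R_n/Ω ≈ 66.8 kips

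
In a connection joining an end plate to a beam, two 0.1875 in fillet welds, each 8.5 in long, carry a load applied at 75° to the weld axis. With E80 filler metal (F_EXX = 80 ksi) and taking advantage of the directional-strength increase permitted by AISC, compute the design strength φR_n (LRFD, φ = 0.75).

t_e = 0.707 × 0.1875 = 0.1326 in; A_we = 0.1326 × 17 = 2.254 in².
Directional factor: 1.0 + 0.5 sin^1.5(75°) = 1.475.
F_nw = 0.6 × 80 × 1.475 = 70.78 ksi.
φR_n = 0.75 × 70.78 × 2.254 = 119.6 kips.

φR_n ≈ 120 kips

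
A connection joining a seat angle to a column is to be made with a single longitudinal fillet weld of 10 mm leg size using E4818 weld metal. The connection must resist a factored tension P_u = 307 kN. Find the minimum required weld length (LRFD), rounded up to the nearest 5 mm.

L = 205 mm

E48XX → F_EXX = 480 MPa.
Throat t_e = 0.707 × 10 = 7.07 mm.
φr_n = 0.75 × 0.6 × 480 × 7.07 × 10⁻³ = 1.527 kN/mm.
L_req = P_u / φr_n = 307 / 1.527 = 201 mm total.
Round up → use L = 205 mm.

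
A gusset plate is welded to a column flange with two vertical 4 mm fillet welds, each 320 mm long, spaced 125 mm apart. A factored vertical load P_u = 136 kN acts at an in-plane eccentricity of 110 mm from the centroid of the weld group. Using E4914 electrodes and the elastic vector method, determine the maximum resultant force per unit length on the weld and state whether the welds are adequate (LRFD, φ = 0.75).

E49XX → F_EXX = 490 MPa.
Total weld length L_w = 640 mm. Treat welds as unit-width lines.
Polar moment about centroid: J = 2[d³/12 + d(b/2)²] = 2[320³/12 + 320×62.5²] = 7961000 mm³.
Direct shear f_v = P/L_w = 136×10³ / 640 = 212.5 N/mm (vertical).
Torsion M = P·e = 136×10³ × 110 = 14960000 N·mm.
Critical point at (x, y) = (62.5, 160) from centroid. f_tx = M·y/J = 300.7 N/mm; f_ty = M·x/J = 117.4 N/mm.
Resultant f_max = √[f_tx² + (f_v + f_ty)²] = √[300.7² + (212.5 + 117.4)²] = 446.4 N/mm.
Capacity per unit length: φr_n = 0.75 × 0.6 × 490 × (0.707 × 4) = 623.6 N/mm.
446.4 ≤ 623.6 → adequate.

f_max ≈ 446 N/mm; adequate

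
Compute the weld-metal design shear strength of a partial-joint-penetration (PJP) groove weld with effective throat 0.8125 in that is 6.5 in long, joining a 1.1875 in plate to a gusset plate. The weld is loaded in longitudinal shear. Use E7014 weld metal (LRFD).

E70XX → F_EXX = 70 ksi.
Effective throat (given) t_e = 0.8125 in.
A_we = 0.8125 × 6.5 = 5.281 in².
F_nw = 0.6 F_EXX = 42 ksi.
φR_n = 0.75 × 42 × 5.281 = 166.4 kip.

φR_n ≈ 166 kip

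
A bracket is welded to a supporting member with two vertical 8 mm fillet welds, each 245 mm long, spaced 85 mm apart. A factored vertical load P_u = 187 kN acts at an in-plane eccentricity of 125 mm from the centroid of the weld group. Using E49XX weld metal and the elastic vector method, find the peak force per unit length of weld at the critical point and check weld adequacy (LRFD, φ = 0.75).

f_max ≈ 1090 N/mm; adequate

E49XX → F_EXX = 490 MPa.
Total weld length L_w = 490 mm. Treat welds as unit-width lines.
Polar moment about centroid: J = 2[d³/12 + d(b/2)²] = 2[245³/12 + 245×42.5²] = 3336000 mm³.
Direct shear f_v = P/L_w = 187×10³ / 490 = 381.6 N/mm (vertical).
Torsion M = P·e = 187×10³ × 125 = 23375000 N·mm.
Critical point at (x, y) = (42.5, 122.5) from centroid. f_tx = M·y/J = 858.3 N/mm; f_ty = M·x/J = 297.8 N/mm.
Resultant f_max = √[f_tx² + (f_v + f_ty)²] = √[858.3² + (381.6 + 297.8)²] = 1095 N/mm.
Capacity per unit length: φr_n = 0.75 × 0.6 × 490 × (0.707 × 8) = 1247 N/mm.
1095 ≤ 1247 → adequate.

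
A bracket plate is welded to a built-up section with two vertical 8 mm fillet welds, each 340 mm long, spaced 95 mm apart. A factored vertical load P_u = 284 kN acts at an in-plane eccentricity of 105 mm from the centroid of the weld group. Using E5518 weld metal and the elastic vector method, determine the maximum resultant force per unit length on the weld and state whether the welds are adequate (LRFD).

E55XX → F_EXX = 550 MPa.
Total weld length L_w = 680 mm. Treat welds as unit-width lines.
Polar moment about centroid: J = 2[d³/12 + d(b/2)²] = 2[340³/12 + 340×47.5²] = 8085000 mm³.
Direct shear f_v = P/L_w = 284×10³ / 680 = 417.6 N/mm (vertical).
Torsion M = P·e = 284×10³ × 105 = 29820000 N·mm.
Critical point at (x, y) = (47.5, 170) from centroid. f_tx = M·y/J = 627 N/mm; f_ty = M·x/J = 175.2 N/mm.
Resultant f_max = √[f_tx² + (f_v + f_ty)²] = √[627² + (417.6 + 175.2)²] = 862.9 N/mm.
Capacity per unit length: φr_n = 0.75 × 0.6 × 550 × (0.707 × 8) = 1400 N/mm.
862.9 ≤ 1400 → adequate.

f_max ≈ 863 N/mm; adequate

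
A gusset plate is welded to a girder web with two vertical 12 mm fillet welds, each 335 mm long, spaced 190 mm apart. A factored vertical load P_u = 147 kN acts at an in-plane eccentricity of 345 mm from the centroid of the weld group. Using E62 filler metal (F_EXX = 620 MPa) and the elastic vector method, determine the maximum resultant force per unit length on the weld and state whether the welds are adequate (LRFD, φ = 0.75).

Total weld length L_w = 670 mm. Treat welds as unit-width lines.
Polar moment about centroid: J = 2[d³/12 + d(b/2)²] = 2[335³/12 + 335×95²] = 12310000 mm³.
Direct shear f_v = P/L_w = 147×10³ / 670 = 219.4 N/mm (vertical).
Torsion M = P·e = 147×10³ × 345 = 50715000 N·mm.
Critical point at (x, y) = (95, 167.5) from centroid. f_tx = M·y/J = 689.9 N/mm; f_ty = M·x/J = 391.3 N/mm.
Resultant f_max = √[f_tx² + (f_v + f_ty)²] = √[689.9² + (219.4 + 391.3)²] = 921.4 N/mm.
Capacity per unit length: φr_n = 0.75 × 0.6 × 620 × (0.707 × 12) = 2367 N/mm.
921.4 ≤ 2367 → adequate.

f_max ≈ 921 N/mm; adequate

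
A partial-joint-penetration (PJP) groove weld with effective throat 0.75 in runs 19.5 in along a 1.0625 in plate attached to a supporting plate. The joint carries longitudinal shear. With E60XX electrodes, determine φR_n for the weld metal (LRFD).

E60XX → F_EXX = 60 ksi.
Effective throat (given) t_e = 0.75 in.
A_we = 0.75 × 19.5 = 14.62 in².
F_nw = 0.6 F_EXX = 36 ksi.
φR_n = 0.75 × 36 × 14.62 = 394.9 kip.

φR_n ≈ 395 kip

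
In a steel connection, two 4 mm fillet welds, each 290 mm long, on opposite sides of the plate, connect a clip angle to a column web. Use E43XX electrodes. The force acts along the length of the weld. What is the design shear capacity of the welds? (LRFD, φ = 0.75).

φR_n ≈ 317 kN

E43XX → F_EXX = 430 MPa.
Effective throat t_e = 0.707 × 4 = 2.828 mm.
Total length L = 580 mm; A_we = 2.828 × 580 = 1640 mm².
F_nw = 0.6 F_EXX = 0.6 × 430 = 258 MPa.
φR_n = 0.75 × 258 × 1640 × 10⁻³ = 317.4 kN.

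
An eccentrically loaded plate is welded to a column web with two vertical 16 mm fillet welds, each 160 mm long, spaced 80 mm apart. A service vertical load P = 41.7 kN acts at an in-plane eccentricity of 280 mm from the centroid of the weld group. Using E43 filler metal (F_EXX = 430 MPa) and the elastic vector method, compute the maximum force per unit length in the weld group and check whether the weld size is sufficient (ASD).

Total weld length L_w = 320 mm. Treat welds as unit-width lines.
Polar moment about centroid: J = 2[d³/12 + d(b/2)²] = 2[160³/12 + 160×40²] = 1195000 mm³.
Direct shear f_v = P/L_w = 41.7×10³ / 320 = 130.3 N/mm (vertical).
Torsion M = P·e = 41.7×10³ × 280 = 11676000 N·mm.
Critical point at (x, y) = (40, 80) from centroid. f_tx = M·y/J = 781.9 N/mm; f_ty = M·x/J = 390.9 N/mm.
Resultant f_max = √[f_tx² + (f_v + f_ty)²] = √[781.9² + (130.3 + 390.9)²] = 939.7 N/mm.
Capacity per unit length: r_n/Ω = (1/2.0) × 0.6 × 430 × (0.707 × 16) = 1459 N/mm.
939.7 ≤ 1459 → adequate.

f_max ≈ 940 N/mm; adequate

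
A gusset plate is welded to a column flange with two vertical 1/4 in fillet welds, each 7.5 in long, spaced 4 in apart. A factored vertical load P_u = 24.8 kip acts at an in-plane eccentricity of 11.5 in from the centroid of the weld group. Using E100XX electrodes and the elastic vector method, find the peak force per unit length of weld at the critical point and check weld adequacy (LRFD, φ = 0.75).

f_max ≈ 10.2 kip/in; NOT adequate

E100XX → F_EXX = 100 ksi.
Total weld length L_w = 15 in. Treat welds as unit-width lines.
Polar moment about centroid: J = 2[d³/12 + d(b/2)²] = 2[7.5³/12 + 7.5×2²] = 130.3 in³.
Direct shear f_v = P/L_w = 24.8 / 15 = 1.653 kip/in (vertical).
Torsion M = P·e = 24.8 × 11.5 = 285.2 kip·in.
Critical point at (x, y) = (2, 3.75) from centroid. f_tx = M·y/J = 8.207 kip/in; f_ty = M·x/J = 4.377 kip/in.
Resultant f_max = √[f_tx² + (f_v + f_ty)²] = √[8.207² + (1.653 + 4.377)²] = 10.18 kip/in.
Capacity per unit length: φr_n = 0.75 × 0.6 × 100 × (0.707 × 0.25) = 7.954 kip/in.
10.18 > 7.954 → NOT adequate.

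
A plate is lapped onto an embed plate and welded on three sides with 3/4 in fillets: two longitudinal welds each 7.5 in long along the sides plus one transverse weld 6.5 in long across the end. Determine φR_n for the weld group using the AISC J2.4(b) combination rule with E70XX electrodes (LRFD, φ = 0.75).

φR_n ≈ 376 kips

E70XX → F_EXX = 70 ksi.
t_e = 0.707 × 0.75 = 0.5302 in.
R_nwl = 0.6 × 70 × 0.5302 × 15 = 334.1 kips (longitudinal, 2 welds).
R_nwt = 0.6 × 70 × 0.5302 × 6.5 = 144.8 kips (transverse, base value).
(i) R_nwl + R_nwt = 478.8 kips; (ii) 0.85 R_nwl + 1.5 R_nwt = 501.1 kips.
R_n = max = 501.1 kips [governs: (ii)]; φR_n = 375.8 kips.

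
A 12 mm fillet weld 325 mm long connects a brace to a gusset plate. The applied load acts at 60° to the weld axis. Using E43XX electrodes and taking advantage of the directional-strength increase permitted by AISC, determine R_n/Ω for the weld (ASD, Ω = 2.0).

R_n/Ω ≈ 499 kN

E43XX → F_EXX = 430 MPa.
t_e = 0.707 × 12 = 8.484 mm; A_we = 8.484 × 325 = 2757 mm².
Directional factor: 1.0 + 0.5 sin^1.5(60°) = 1.403.
F_nw = 0.6 × 430 × 1.403 = 362 MPa.
R_n/Ω = (362 × 2757) / 2.0 × 10⁻³ = 499 kN.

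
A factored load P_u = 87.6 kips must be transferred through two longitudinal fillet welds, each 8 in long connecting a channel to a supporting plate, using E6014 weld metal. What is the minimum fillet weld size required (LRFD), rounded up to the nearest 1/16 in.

w = 5/16 in

E60XX → F_EXX = 60 ksi.
Total weld length L = 16 in.
Required throat t_e = P_u / (φ × 0.6 F_EXX × L) = 87.6 / (0.75 × 0.6 × 60 × 16) = 0.2028 in.
Required leg w = t_e / 0.707 = 0.2868 in → use 5/16 in.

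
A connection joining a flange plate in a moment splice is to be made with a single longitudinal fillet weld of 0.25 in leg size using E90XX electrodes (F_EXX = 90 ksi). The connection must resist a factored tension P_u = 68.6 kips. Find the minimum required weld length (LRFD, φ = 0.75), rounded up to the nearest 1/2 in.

Throat t_e = 0.707 × 0.25 = 0.1767 in.
φr_n = 0.75 × 0.6 × 90 × 0.1767 = 7.158 kips/in.
L_req = P_u / φr_n = 68.6 / 7.158 = 9.583 in total.
Round up → use L = 10 in.

L = 10 in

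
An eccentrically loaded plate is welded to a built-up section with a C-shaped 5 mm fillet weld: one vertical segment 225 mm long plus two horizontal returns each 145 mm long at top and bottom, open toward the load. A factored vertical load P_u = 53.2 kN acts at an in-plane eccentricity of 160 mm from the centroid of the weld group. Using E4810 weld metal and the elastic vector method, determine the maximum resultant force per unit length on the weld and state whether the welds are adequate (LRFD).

E48XX → F_EXX = 480 MPa.
Total weld length L_w = 515 mm. Treat welds as unit-width lines.
Centroid: x̄ = 2×145×72.5 / 515 = 40.83 mm from the vertical weld.
Polar moment about centroid: J = I_x + I_y = [225³/12 + 2×145×112.5²] + [225×40.83² + 2(145³/12 + 145×31.67²)] = 5794000 mm³.
Direct shear f_v = P/L_w = 53.2×10³ / 515 = 103.3 N/mm (vertical).
Torsion M = P·e = 53.2×10³ × 160 = 8512000 N·mm.
Critical point at (x, y) = (104.2, 112.5) from centroid. f_tx = M·y/J = 165.3 N/mm; f_ty = M·x/J = 153.1 N/mm.
Resultant f_max = √[f_tx² + (f_v + f_ty)²] = √[165.3² + (103.3 + 153.1)²] = 305 N/mm.
Capacity per unit length: φr_n = 0.75 × 0.6 × 480 × (0.707 × 5) = 763.6 N/mm.
305 ≤ 763.6 → adequate.

f_max ≈ 305 N/mm; adequate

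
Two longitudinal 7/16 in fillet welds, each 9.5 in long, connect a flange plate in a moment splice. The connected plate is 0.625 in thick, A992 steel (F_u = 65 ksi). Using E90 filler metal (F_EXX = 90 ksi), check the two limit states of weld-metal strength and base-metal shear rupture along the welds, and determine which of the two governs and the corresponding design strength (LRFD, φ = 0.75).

t_e = 0.707 × 0.4375 = 0.3093 in; L = 19 in.
Weld metal: φR_n = 0.75 × 0.6 × 90 × 0.3093 × 19 = 238 kip.
Base metal (shear rupture): φR_n = 0.75 × 0.6 × 65 × 0.625 × 19 = 347.3 kip.
Governing: weld metal.

φR_n ≈ 238 kip (weld metal governs)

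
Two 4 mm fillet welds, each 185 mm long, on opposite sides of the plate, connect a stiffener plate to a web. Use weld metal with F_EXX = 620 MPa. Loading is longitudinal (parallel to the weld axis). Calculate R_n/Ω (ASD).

R_n/Ω ≈ 195 kN

Effective throat t_e = 0.707 × 4 = 2.828 mm.
Total length L = 370 mm; A_we = 2.828 × 370 = 1046 mm².
F_nw = 0.6 F_EXX = 0.6 × 620 = 372 MPa.
R_n = 372 × 1046 × 10⁻³ = 389.2 kN; R_n/Ω = 389.2/2.0 = 194.6 kN.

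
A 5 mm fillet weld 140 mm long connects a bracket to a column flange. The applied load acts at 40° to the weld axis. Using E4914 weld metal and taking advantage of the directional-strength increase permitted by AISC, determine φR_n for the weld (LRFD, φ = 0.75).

E49XX → F_EXX = 490 MPa.
t_e = 0.707 × 5 = 3.535 mm; A_we = 3.535 × 140 = 494.9 mm².
Directional factor: 1.0 + 0.5 sin^1.5(40°) = 1.258.
F_nw = 0.6 × 490 × 1.258 = 369.8 MPa.
φR_n = 0.75 × 369.8 × 494.9 × 10⁻³ = 137.2 kN.

φR_n ≈ 137 kN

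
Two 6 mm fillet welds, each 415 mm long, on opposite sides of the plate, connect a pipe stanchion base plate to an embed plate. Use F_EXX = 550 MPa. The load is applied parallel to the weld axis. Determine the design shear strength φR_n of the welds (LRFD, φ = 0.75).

φR_n ≈ 871 kN

Effective throat t_e = 0.707 × 6 = 4.242 mm.
Total length L = 830 mm; A_we = 4.242 × 830 = 3521 mm².
F_nw = 0.6 F_EXX = 0.6 × 550 = 330 MPa.
φR_n = 0.75 × 330 × 3521 × 10⁻³ = 871.4 kN.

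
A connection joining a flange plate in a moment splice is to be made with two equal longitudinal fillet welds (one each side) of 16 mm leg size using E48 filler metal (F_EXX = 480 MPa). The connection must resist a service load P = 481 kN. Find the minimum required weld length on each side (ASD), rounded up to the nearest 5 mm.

Throat t_e = 0.707 × 16 = 11.31 mm.
r_n/Ω = (0.6 × 480 × 11.31) / 2.0 = 1629 N/mm = 1.629 kN/mm.
L_req = P / (r_n/Ω) = 481 / 1.629 = 295.3 mm total.
Per side: 295.3 / 2 = 147.6 mm.
Round up → use L = 150 mm on each side.

L = 150 mm on each side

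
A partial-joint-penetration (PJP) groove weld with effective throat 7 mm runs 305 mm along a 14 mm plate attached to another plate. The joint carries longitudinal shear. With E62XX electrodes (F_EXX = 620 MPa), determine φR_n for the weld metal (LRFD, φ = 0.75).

Effective throat (given) t_e = 7 mm.
A_we = 7 × 305 = 2135 mm².
F_nw = 0.6 F_EXX = 372 MPa.
φR_n = 0.75 × 372 × 2135 × 10⁻³ = 595.7 kN.

φR_n ≈ 596 kN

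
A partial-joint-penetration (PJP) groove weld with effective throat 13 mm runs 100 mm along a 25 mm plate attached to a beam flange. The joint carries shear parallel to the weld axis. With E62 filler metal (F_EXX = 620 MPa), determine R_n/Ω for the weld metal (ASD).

Effective throat (given) t_e = 13 mm.
A_we = 13 × 100 = 1300 mm².
F_nw = 0.6 F_EXX = 372 MPa.
R_n/Ω = (372 × 1300) / 2.0 × 10⁻³ = 241.8 kN.

R_n/Ω ≈ 242 kN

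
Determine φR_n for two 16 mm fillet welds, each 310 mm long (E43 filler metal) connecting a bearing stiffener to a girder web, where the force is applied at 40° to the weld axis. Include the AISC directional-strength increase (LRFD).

E43XX → F_EXX = 430 MPa.
t_e = 0.707 × 16 = 11.31 mm; A_we = 11.31 × 620 = 7013 mm².
Directional factor: 1.0 + 0.5 sin^1.5(40°) = 1.258.
F_nw = 0.6 × 430 × 1.258 = 324.5 MPa.
φR_n = 0.75 × 324.5 × 7013 × 10⁻³ = 1707 kN.

φR_n ≈ 1710 kN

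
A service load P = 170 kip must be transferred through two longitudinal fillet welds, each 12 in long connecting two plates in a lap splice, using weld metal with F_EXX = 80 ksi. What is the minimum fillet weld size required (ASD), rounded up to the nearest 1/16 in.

Total weld length L = 24 in.
Required throat t_e = P × Ω / (0.6 F_EXX × L) = 170 × 2.0 / (0.6 × 80 × 24) = 0.2951 in.
Required leg w = t_e / 0.707 = 0.4175 in → use 7/16 in.

w = 7/16 in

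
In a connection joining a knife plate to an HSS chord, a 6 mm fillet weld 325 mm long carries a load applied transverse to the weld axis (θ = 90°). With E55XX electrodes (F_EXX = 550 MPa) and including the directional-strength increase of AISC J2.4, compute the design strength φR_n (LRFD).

t_e = 0.707 × 6 = 4.242 mm; A_we = 4.242 × 325 = 1379 mm².
Directional factor: 1.0 + 0.5 sin^1.5(90°) = 1.5.
F_nw = 0.6 × 550 × 1.5 = 495 MPa.
φR_n = 0.75 × 495 × 1379 × 10⁻³ = 511.8 kN.

φR_n ≈ 512 kN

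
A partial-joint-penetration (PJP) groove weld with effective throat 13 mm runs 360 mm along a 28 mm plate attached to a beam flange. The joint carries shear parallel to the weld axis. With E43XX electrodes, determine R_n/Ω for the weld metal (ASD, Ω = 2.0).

E43XX → F_EXX = 430 MPa.
Effective throat (given) t_e = 13 mm.
A_we = 13 × 360 = 4680 mm².
F_nw = 0.6 F_EXX = 258 MPa.
R_n/Ω = (258 × 4680) / 2.0 × 10⁻³ = 603.7 kN.

R_n/Ω ≈ 604 kN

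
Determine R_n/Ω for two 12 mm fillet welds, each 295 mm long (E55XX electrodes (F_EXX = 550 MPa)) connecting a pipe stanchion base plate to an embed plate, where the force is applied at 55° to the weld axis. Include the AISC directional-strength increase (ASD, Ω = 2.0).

t_e = 0.707 × 12 = 8.484 mm; A_we = 8.484 × 590 = 5006 mm².
Directional factor: 1.0 + 0.5 sin^1.5(55°) = 1.371.
F_nw = 0.6 × 550 × 1.371 = 452.3 MPa.
R_n/Ω = (452.3 × 5006) / 2.0 × 10⁻³ = 1132 kN.

R_n/Ω ≈ 1130 kN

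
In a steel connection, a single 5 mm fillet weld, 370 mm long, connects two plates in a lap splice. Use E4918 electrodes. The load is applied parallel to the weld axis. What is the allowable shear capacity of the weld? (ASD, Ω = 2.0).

R_n/Ω ≈ 192 kN

E49XX → F_EXX = 490 MPa.
Effective throat t_e = 0.707 × 5 = 3.535 mm.
Total length L = 370 mm; A_we = 3.535 × 370 = 1308 mm².
F_nw = 0.6 F_EXX = 0.6 × 490 = 294 MPa.
R_n = 294 × 1308 × 10⁻³ = 384.5 kN; R_n/Ω = 384.5/2.0 = 192.3 kN.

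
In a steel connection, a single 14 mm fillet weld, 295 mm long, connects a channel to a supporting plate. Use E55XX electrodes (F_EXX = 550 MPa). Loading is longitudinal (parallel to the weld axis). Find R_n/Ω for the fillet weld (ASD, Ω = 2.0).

R_n/Ω ≈ 482 kN

Effective throat t_e = 0.707 × 14 = 9.898 mm.
Total length L = 295 mm; A_we = 9.898 × 295 = 2920 mm².
F_nw = 0.6 F_EXX = 0.6 × 550 = 330 MPa.
R_n = 330 × 2920 × 10⁻³ = 963.6 kN; R_n/Ω = 963.6/2.0 = 481.8 kN.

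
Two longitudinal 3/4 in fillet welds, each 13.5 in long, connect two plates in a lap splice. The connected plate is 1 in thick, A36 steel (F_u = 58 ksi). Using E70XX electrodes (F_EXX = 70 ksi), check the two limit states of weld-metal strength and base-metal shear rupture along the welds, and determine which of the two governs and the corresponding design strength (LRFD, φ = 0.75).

φR_n ≈ 451 kip (weld metal governs)

t_e = 0.707 × 0.75 = 0.5302 in; L = 27 in.
Weld metal: φR_n = 0.75 × 0.6 × 70 × 0.5302 × 27 = 451 kip.
Base metal (shear rupture): φR_n = 0.75 × 0.6 × 58 × 1 × 27 = 704.7 kip.
Governing: weld metal.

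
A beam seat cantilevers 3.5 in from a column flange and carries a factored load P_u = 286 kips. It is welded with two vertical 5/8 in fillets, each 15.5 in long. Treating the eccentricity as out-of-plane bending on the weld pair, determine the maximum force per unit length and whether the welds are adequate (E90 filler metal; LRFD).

f_max ≈ 15.5 kip/in; adequate

E90XX → F_EXX = 90 ksi.
L_w = 2 × 15.5 = 31 in; section modulus (unit throat) S = 2 × L²/6 = 80.08 in².
Direct shear f_v = P/L_w = 286/31 = 9.226 kip/in.
Moment M = P × e = 286 × 3.5 = 1001 kip·in; bending f_b = M/S = 12.5 kip/in.
f_max = √(f_v² + f_b²) = √(9.226² + 12.5²) = 15.54 kip/in.
φr_n = 0.75 × 0.6 × 90 × (0.707 × 0.625) = 17.9 kip/in → adequate.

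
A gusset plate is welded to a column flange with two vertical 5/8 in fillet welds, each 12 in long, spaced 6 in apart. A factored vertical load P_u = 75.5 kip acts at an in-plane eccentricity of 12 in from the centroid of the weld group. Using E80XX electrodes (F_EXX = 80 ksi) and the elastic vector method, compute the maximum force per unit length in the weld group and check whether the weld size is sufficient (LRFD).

Total weld length L_w = 24 in. Treat welds as unit-width lines.
Polar moment about centroid: J = 2[d³/12 + d(b/2)²] = 2[12³/12 + 12×3²] = 504 in³.
Direct shear f_v = P/L_w = 75.5 / 24 = 3.146 kip/in (vertical).
Torsion M = P·e = 75.5 × 12 = 906 kip·in.
Critical point at (x, y) = (3, 6) from centroid. f_tx = M·y/J = 10.79 kip/in; f_ty = M·x/J = 5.393 kip/in.
Resultant f_max = √[f_tx² + (f_v + f_ty)²] = √[10.79² + (3.146 + 5.393)²] = 13.76 kip/in.
Capacity per unit length: φr_n = 0.75 × 0.6 × 80 × (0.707 × 0.625) = 15.91 kip/in.
13.76 ≤ 15.91 → adequate.

f_max ≈ 13.8 kip/in; adequate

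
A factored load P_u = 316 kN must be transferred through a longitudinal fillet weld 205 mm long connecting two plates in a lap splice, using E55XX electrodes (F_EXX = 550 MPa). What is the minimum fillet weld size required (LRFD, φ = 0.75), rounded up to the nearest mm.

w = 9 mm

Total weld length L = 205 mm.
Required throat t_e = P_u / (φ × 0.6 F_EXX × L) = 316 / (0.75 × 0.6 × 550 × 205 × 10⁻³) = 6.228 mm.
Required leg w = t_e / 0.707 = 8.809 mm → use 9 mm.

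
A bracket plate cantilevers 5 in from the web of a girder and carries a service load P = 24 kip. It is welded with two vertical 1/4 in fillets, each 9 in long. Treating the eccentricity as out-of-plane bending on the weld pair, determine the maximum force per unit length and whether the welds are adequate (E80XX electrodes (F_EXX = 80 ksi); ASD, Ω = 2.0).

L_w = 2 × 9 = 18 in; section modulus (unit throat) S = 2 × L²/6 = 27 in².
Direct shear f_v = P/L_w = 24/18 = 1.333 kip/in.
Moment M = P × e = 24 × 5 = 120 kip·in; bending f_b = M/S = 4.444 kip/in.
f_max = √(f_v² + f_b²) = √(1.333² + 4.444²) = 4.64 kip/in.
r_n/Ω = (1/2.0) × 0.6 × 80 × (0.707 × 0.25) = 4.242 kip/in → NOT adequate.

f_max ≈ 4.64 kip/in; NOT adequate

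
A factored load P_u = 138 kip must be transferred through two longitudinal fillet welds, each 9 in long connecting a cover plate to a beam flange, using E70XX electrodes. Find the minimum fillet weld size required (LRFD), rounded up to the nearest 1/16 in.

w = 3/8 in

E70XX → F_EXX = 70 ksi.
Total weld length L = 18 in.
Required throat t_e = P_u / (φ × 0.6 F_EXX × L) = 138 / (0.75 × 0.6 × 70 × 18) = 0.2434 in.
Required leg w = t_e / 0.707 = 0.3443 in → use 3/8 in.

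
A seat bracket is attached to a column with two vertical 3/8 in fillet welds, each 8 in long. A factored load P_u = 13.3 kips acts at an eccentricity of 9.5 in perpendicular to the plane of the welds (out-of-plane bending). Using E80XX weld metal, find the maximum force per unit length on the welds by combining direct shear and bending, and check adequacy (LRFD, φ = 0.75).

f_max ≈ 5.98 kip/in; adequate

E80XX → F_EXX = 80 ksi.
L_w = 2 × 8 = 16 in; section modulus (unit throat) S = 2 × L²/6 = 21.33 in².
Direct shear f_v = P/L_w = 13.3/16 = 0.8313 kip/in.
Moment M = P × e = 13.3 × 9.5 = 126.35 kip·in; bending f_b = M/S = 5.923 kip/in.
f_max = √(f_v² + f_b²) = √(0.8313² + 5.923²) = 5.981 kip/in.
φr_n = 0.75 × 0.6 × 80 × (0.707 × 0.375) = 9.544 kip/in → adequate.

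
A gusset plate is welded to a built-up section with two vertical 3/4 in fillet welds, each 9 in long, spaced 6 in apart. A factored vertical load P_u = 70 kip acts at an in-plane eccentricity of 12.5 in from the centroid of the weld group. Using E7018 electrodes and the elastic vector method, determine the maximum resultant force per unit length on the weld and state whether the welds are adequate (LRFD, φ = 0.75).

f_max ≈ 19.1 kip/in; NOT adequate

E70XX → F_EXX = 70 ksi.
Total weld length L_w = 18 in. Treat welds as unit-width lines.
Polar moment about centroid: J = 2[d³/12 + d(b/2)²] = 2[9³/12 + 9×3²] = 283.5 in³.
Direct shear f_v = P/L_w = 70 / 18 = 3.889 kip/in (vertical).
Torsion M = P·e = 70 × 12.5 = 875 kip·in.
Critical point at (x, y) = (3, 4.5) from centroid. f_tx = M·y/J = 13.89 kip/in; f_ty = M·x/J = 9.259 kip/in.
Resultant f_max = √[f_tx² + (f_v + f_ty)²] = √[13.89² + (3.889 + 9.259)²] = 19.13 kip/in.
Capacity per unit length: φr_n = 0.75 × 0.6 × 70 × (0.707 × 0.75) = 16.7 kip/in.
19.13 > 16.7 → NOT adequate.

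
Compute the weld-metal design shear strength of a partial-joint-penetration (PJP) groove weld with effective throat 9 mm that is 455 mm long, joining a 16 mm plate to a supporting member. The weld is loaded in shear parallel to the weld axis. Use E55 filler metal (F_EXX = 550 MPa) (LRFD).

φR_n ≈ 1010 kN

Effective throat (given) t_e = 9 mm.
A_we = 9 × 455 = 4095 mm².
F_nw = 0.6 F_EXX = 330 MPa.
φR_n = 0.75 × 330 × 4095 × 10⁻³ = 1014 kN.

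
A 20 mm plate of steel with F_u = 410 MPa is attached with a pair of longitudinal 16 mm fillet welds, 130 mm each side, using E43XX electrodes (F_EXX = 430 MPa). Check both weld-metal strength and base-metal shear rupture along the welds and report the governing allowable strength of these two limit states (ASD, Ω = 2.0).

t_e = 0.707 × 16 = 11.31 mm; L = 260 mm.
Weld metal: R_n/Ω = (1/2.0) × 0.6 × 430 × 11.31 × 260 × 10⁻³ = 379.4 kN.
Base metal (shear rupture): R_n/Ω = (1/2.0) × 0.6 × 410 × 20 × 260 × 10⁻³ = 639.6 kN.
Governing: weld metal.

R_n/Ω ≈ 379 kN (weld metal governs)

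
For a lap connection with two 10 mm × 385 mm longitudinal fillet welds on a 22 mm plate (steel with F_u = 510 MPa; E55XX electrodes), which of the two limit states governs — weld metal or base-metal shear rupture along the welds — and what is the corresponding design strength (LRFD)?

E55XX → F_EXX = 550 MPa.
t_e = 0.707 × 10 = 7.07 mm; L = 770 mm.
Weld metal: φR_n = 0.75 × 0.6 × 550 × 7.07 × 770 × 10⁻³ = 1347 kN.
Base metal (shear rupture): φR_n = 0.75 × 0.6 × 510 × 22 × 770 × 10⁻³ = 3888 kN.
Governing: weld metal.

φR_n ≈ 1350 kN (weld metal governs)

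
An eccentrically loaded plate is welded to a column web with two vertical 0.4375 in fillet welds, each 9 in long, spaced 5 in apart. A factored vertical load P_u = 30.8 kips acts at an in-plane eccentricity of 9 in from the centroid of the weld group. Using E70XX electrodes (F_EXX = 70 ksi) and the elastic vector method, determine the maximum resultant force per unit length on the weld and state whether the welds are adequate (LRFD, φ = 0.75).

Total weld length L_w = 18 in. Treat welds as unit-width lines.
Polar moment about centroid: J = 2[d³/12 + d(b/2)²] = 2[9³/12 + 9×2.5²] = 234 in³.
Direct shear f_v = P/L_w = 30.8 / 18 = 1.711 kip/in (vertical).
Torsion M = P·e = 30.8 × 9 = 277.2 kip·in.
Critical point at (x, y) = (2.5, 4.5) from centroid. f_tx = M·y/J = 5.331 kip/in; f_ty = M·x/J = 2.962 kip/in.
Resultant f_max = √[f_tx² + (f_v + f_ty)²] = √[5.331² + (1.711 + 2.962)²] = 7.089 kip/in.
Capacity per unit length: φr_n = 0.75 × 0.6 × 70 × (0.707 × 0.4375) = 9.743 kip/in.
7.089 ≤ 9.743 → adequate.

f_max ≈ 7.09 kip/in; adequate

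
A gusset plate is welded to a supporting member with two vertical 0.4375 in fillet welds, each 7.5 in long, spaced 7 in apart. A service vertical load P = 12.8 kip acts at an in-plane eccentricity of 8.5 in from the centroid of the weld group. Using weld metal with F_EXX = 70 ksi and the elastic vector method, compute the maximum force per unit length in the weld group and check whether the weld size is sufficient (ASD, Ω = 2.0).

Total weld length L_w = 15 in. Treat welds as unit-width lines.
Polar moment about centroid: J = 2[d³/12 + d(b/2)²] = 2[7.5³/12 + 7.5×3.5²] = 254.1 in³.
Direct shear f_v = P/L_w = 12.8 / 15 = 0.8533 kip/in (vertical).
Torsion M = P·e = 12.8 × 8.5 = 108.8 kip·in.
Critical point at (x, y) = (3.5, 3.75) from centroid. f_tx = M·y/J = 1.606 kip/in; f_ty = M·x/J = 1.499 kip/in.
Resultant f_max = √[f_tx² + (f_v + f_ty)²] = √[1.606² + (0.8533 + 1.499)²] = 2.848 kip/in.
Capacity per unit length: r_n/Ω = (1/2.0) × 0.6 × 70 × (0.707 × 0.4375) = 6.496 kip/in.
2.848 ≤ 6.496 → adequate.

f_max ≈ 2.85 kip/in; adequate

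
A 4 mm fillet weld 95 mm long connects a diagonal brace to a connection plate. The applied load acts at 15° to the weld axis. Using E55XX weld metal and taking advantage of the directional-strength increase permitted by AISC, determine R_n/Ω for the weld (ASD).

E55XX → F_EXX = 550 MPa.
t_e = 0.707 × 4 = 2.828 mm; A_we = 2.828 × 95 = 268.7 mm².
Directional factor: 1.0 + 0.5 sin^1.5(15°) = 1.066.
F_nw = 0.6 × 550 × 1.066 = 351.7 MPa.
R_n/Ω = (351.7 × 268.7) / 2.0 × 10⁻³ = 47.25 kN.

R_n/Ω ≈ 47.2 kN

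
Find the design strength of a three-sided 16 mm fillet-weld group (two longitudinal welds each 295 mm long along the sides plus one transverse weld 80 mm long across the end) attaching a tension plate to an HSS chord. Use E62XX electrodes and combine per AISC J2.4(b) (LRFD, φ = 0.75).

E62XX → F_EXX = 620 MPa.
t_e = 0.707 × 16 = 11.31 mm.
R_nwl = 0.6 × 620 × 11.31 × 590 × 10⁻³ = 2483 kN (longitudinal, 2 welds).
R_nwt = 0.6 × 620 × 11.31 × 80 × 10⁻³ = 336.6 kN (transverse, base value).
(i) R_nwl + R_nwt = 2819 kN; (ii) 0.85 R_nwl + 1.5 R_nwt = 2615 kN.
R_n = max = 2819 kN [governs: (i)]; φR_n = 2115 kN.

φR_n ≈ 2110 kN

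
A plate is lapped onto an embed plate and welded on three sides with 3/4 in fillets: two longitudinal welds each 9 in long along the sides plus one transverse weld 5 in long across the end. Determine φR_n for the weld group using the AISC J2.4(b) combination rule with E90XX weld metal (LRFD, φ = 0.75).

E90XX → F_EXX = 90 ksi.
t_e = 0.707 × 0.75 = 0.5302 in.
R_nwl = 0.6 × 90 × 0.5302 × 18 = 515.4 kip (longitudinal, 2 welds).
R_nwt = 0.6 × 90 × 0.5302 × 5 = 143.2 kip (transverse, base value).
(i) R_nwl + R_nwt = 658.6 kip; (ii) 0.85 R_nwl + 1.5 R_nwt = 652.8 kip.
R_n = max = 658.6 kip [governs: (i)]; φR_n = 493.9 kip.

φR_n ≈ 494 kip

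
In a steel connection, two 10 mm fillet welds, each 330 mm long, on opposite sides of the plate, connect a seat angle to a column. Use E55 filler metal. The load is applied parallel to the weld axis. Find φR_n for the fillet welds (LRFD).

φR_n ≈ 1150 kN

E55XX → F_EXX = 550 MPa.
Effective throat t_e = 0.707 × 10 = 7.07 mm.
Total length L = 660 mm; A_we = 7.07 × 660 = 4666 mm².
F_nw = 0.6 F_EXX = 0.6 × 550 = 330 MPa.
φR_n = 0.75 × 330 × 4666 × 10⁻³ = 1155 kN.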